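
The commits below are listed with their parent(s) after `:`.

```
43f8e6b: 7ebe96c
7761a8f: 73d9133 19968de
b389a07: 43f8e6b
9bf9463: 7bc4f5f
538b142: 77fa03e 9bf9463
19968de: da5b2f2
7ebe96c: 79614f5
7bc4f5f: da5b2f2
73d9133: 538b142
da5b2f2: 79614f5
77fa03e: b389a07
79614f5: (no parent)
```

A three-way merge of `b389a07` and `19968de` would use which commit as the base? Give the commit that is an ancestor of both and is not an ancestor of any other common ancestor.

79614f5

Ancestors of b389a07: {43f8e6b, 79614f5, 7ebe96c, b389a07}.
Ancestors of 19968de: {19968de, 79614f5, da5b2f2}.
Common ancestors: {79614f5}.
The only common ancestor is 79614f5, so it is the merge base.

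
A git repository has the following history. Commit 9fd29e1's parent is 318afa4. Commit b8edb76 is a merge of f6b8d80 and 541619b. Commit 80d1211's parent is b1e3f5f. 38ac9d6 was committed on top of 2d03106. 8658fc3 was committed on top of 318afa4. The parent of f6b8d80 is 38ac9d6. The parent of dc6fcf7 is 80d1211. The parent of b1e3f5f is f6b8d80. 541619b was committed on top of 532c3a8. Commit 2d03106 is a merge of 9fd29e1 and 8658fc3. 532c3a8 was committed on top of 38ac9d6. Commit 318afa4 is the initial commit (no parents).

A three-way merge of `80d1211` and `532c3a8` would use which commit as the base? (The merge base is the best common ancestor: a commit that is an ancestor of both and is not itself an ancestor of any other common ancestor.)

38ac9d6

Ancestors of 80d1211: {2d03106, 318afa4, 38ac9d6, 80d1211, 8658fc3, 9fd29e1, b1e3f5f, f6b8d80}.
Ancestors of 532c3a8: {2d03106, 318afa4, 38ac9d6, 532c3a8, 8658fc3, 9fd29e1}.
Common ancestors: {2d03106, 318afa4, 38ac9d6, 8658fc3, 9fd29e1}.
Among these, 38ac9d6 is not an ancestor of any other common ancestor — it is the merge base.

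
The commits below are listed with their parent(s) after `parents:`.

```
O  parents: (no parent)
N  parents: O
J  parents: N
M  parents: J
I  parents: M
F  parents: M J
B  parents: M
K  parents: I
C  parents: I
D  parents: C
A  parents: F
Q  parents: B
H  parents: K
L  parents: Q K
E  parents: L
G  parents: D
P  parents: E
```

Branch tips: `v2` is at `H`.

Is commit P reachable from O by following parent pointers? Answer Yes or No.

Ancestors of O: {O}.
P is not in that set, so it is not an ancestor of O.

No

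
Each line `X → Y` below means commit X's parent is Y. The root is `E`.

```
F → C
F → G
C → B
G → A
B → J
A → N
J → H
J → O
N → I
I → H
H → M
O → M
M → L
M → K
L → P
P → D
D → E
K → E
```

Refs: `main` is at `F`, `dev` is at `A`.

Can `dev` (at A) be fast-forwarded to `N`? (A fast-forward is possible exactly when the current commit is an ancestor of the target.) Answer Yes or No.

No

A fast-forward from A to N is possible iff A is an ancestor of N.
Ancestors of N: {D, E, H, I, K, L, M, N, P}.
A is not among them, so fast-forward is not possible.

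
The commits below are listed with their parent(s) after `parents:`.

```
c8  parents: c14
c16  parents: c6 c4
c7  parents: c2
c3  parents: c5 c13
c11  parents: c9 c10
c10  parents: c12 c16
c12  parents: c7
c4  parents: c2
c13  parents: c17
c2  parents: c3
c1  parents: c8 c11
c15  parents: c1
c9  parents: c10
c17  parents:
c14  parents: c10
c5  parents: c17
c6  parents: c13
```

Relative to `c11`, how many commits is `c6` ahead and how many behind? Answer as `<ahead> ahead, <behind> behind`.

0 ahead, 10 behind

Reachable from c6: {c13, c17, c6}.
Reachable from c11: {c10, c11, c12, c13, c16, c17, c2, c3, c4, c5, c6, c7, c9}.
Only in c6's history (ahead): {} — 0.
Only in c11's history (behind): {c10, c11, c12, c16, c2, c3, c4, c5, c7, c9} — 10.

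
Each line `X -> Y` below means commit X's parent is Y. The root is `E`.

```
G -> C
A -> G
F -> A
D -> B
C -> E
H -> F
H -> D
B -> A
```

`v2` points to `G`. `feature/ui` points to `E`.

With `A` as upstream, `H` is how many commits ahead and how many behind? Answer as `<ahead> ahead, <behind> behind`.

4 ahead, 0 behind

Reachable from H: {A, B, C, D, E, F, G, H}.
Reachable from A: {A, C, E, G}.
Only in H's history (ahead): {B, D, F, H} — 4.
Only in A's history (behind): {} — 0.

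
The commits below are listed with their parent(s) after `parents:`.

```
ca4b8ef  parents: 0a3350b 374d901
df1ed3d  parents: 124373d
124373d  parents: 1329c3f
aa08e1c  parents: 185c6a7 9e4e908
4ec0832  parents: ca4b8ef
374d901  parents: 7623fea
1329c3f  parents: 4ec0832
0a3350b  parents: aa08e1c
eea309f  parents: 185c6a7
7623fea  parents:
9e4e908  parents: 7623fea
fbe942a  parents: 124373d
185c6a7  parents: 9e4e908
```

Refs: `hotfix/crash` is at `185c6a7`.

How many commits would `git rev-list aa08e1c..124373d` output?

6

Reachable from 124373d: {0a3350b, 124373d, 1329c3f, 185c6a7, 374d901, 4ec0832, 7623fea, 9e4e908, aa08e1c, ca4b8ef}.
Reachable from aa08e1c: {185c6a7, 7623fea, 9e4e908, aa08e1c}.
In 124373d's history but not aa08e1c's: {0a3350b, 124373d, 1329c3f, 374d901, 4ec0832, ca4b8ef} — 6 commits.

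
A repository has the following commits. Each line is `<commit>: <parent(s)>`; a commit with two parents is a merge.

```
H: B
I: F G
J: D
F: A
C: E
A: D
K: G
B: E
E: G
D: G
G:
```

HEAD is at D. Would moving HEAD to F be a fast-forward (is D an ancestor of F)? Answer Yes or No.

Yes

A fast-forward from D to F is possible iff D is an ancestor of F.
Ancestors of F: {A, D, F, G}.
D is among them, so fast-forward is possible.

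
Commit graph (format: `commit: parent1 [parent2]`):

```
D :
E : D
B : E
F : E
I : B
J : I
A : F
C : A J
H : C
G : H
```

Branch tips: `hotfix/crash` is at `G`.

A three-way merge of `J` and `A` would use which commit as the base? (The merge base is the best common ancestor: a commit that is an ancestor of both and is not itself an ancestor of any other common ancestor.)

Ancestors of J: {B, D, E, I, J}.
Ancestors of A: {A, D, E, F}.
Common ancestors: {D, E}.
Among these, E is not an ancestor of any other common ancestor — it is the merge base.

E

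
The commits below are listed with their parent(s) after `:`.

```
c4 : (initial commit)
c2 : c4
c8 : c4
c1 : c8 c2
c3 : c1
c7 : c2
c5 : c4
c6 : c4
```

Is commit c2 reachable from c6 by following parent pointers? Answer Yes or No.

No

Ancestors of c6: {c4, c6}.
c2 is not in that set, so it is not an ancestor of c6.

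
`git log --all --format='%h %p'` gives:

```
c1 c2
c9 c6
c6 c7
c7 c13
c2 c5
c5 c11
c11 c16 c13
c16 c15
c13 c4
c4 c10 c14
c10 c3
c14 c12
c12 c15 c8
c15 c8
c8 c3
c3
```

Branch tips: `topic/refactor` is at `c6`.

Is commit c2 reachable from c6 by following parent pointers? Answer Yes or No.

Ancestors of c6: {c10, c12, c13, c14, c15, c3, c4, c6, c7, c8}.
c2 is not in that set, so it is not an ancestor of c6.

No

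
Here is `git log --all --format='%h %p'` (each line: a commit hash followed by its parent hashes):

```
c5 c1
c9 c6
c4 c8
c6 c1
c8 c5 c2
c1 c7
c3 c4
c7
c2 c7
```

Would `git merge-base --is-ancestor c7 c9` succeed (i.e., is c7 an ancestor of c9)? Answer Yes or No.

Ancestors of c9 (commits reachable by following parents): {c1, c6, c7, c9}.
c7 is in that set, so it is an ancestor of c9.

Yes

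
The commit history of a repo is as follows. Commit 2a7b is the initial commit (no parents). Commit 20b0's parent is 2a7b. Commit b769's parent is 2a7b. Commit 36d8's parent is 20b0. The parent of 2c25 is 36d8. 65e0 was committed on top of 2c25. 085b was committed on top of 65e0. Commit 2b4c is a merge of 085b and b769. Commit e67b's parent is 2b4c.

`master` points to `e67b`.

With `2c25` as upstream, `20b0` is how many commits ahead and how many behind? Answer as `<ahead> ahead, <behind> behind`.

Reachable from 20b0: {20b0, 2a7b}.
Reachable from 2c25: {20b0, 2a7b, 2c25, 36d8}.
Only in 20b0's history (ahead): {} — 0.
Only in 2c25's history (behind): {2c25, 36d8} — 2.

0 ahead, 2 behind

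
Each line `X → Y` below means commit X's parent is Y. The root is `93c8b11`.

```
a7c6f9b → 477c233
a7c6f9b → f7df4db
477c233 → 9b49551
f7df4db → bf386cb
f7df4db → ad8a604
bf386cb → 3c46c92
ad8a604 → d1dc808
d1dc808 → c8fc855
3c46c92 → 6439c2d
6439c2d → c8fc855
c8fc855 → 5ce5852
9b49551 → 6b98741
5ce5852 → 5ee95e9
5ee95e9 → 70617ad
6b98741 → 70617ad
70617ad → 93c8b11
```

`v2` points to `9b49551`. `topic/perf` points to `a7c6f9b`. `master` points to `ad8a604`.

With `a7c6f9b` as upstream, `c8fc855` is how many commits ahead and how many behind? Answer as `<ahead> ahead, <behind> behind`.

Reachable from c8fc855: {5ce5852, 5ee95e9, 70617ad, 93c8b11, c8fc855}.
Reachable from a7c6f9b: {3c46c92, 477c233, 5ce5852, 5ee95e9, 6439c2d, 6b98741, 70617ad, 93c8b11, 9b49551, a7c6f9b, ad8a604, bf386cb, c8fc855, d1dc808, f7df4db}.
Only in c8fc855's history (ahead): {} — 0.
Only in a7c6f9b's history (behind): {3c46c92, 477c233, 6439c2d, 6b98741, 9b49551, a7c6f9b, ad8a604, bf386cb, d1dc808, f7df4db} — 10.

0 ahead, 10 behind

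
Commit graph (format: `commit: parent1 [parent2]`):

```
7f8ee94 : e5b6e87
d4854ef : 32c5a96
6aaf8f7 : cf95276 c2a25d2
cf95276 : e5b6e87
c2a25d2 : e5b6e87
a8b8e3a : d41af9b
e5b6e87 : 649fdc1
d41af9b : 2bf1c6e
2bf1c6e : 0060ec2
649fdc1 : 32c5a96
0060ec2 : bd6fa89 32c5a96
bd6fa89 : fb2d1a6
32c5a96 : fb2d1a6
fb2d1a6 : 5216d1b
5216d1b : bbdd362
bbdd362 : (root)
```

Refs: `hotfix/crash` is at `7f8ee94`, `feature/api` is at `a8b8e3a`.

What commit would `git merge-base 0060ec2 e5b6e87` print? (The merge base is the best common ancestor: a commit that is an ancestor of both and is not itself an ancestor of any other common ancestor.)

Ancestors of 0060ec2: {0060ec2, 32c5a96, 5216d1b, bbdd362, bd6fa89, fb2d1a6}.
Ancestors of e5b6e87: {32c5a96, 5216d1b, 649fdc1, bbdd362, e5b6e87, fb2d1a6}.
Common ancestors: {32c5a96, 5216d1b, bbdd362, fb2d1a6}.
Among these, 32c5a96 is not an ancestor of any other common ancestor — it is the merge base.

32c5a96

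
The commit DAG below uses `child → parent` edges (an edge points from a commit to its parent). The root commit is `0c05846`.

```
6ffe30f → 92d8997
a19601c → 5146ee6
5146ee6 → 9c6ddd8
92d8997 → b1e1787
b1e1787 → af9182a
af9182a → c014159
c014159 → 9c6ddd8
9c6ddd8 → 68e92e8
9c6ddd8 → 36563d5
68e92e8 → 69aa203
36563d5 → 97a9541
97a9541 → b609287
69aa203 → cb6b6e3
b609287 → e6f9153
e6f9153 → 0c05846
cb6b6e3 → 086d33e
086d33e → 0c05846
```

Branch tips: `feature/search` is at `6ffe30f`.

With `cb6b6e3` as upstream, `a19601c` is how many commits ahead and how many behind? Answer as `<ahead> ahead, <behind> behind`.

Reachable from a19601c: {086d33e, 0c05846, 36563d5, 5146ee6, 68e92e8, 69aa203, 97a9541, 9c6ddd8, a19601c, b609287, cb6b6e3, e6f9153}.
Reachable from cb6b6e3: {086d33e, 0c05846, cb6b6e3}.
Only in a19601c's history (ahead): {36563d5, 5146ee6, 68e92e8, 69aa203, 97a9541, 9c6ddd8, a19601c, b609287, e6f9153} — 9.
Only in cb6b6e3's history (behind): {} — 0.

9 ahead, 0 behind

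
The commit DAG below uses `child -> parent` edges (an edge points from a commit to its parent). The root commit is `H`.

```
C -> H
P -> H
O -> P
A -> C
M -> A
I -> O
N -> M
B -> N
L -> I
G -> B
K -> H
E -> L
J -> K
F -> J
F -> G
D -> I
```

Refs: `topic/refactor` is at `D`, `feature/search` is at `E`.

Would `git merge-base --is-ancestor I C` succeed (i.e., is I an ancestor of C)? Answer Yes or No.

Ancestors of C: {C, H}.
I is not in that set, so it is not an ancestor of C.

No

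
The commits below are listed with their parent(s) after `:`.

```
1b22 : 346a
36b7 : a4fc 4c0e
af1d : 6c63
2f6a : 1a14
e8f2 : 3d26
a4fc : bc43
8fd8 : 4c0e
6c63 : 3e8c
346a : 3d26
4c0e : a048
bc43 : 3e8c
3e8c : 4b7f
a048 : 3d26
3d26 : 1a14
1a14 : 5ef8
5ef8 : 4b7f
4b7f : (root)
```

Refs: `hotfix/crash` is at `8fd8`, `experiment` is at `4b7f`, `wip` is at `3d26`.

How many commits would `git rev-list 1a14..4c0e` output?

Reachable from 4c0e: {1a14, 3d26, 4b7f, 4c0e, 5ef8, a048}.
Reachable from 1a14: {1a14, 4b7f, 5ef8}.
In 4c0e's history but not 1a14's: {3d26, 4c0e, a048} — 3 commits.

3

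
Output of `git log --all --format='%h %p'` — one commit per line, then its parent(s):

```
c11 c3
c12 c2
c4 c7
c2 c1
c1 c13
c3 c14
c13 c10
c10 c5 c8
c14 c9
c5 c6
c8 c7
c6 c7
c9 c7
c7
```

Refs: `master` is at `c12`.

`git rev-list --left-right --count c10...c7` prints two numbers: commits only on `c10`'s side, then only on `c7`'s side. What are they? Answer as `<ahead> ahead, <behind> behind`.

Reachable from c10: {c10, c5, c6, c7, c8}.
Reachable from c7: {c7}.
Only in c10's history (ahead): {c10, c5, c6, c8} — 4.
Only in c7's history (behind): {} — 0.

4 ahead, 0 behind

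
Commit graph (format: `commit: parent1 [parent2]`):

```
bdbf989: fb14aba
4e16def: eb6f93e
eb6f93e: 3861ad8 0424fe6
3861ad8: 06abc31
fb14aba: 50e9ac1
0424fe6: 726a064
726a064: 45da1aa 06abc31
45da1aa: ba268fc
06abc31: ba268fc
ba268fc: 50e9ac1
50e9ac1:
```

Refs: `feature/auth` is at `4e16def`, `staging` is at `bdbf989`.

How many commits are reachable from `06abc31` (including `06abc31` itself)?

3

Walking parent pointers from 06abc31: reachable set = {06abc31, 50e9ac1, ba268fc}.
That is 3 commits.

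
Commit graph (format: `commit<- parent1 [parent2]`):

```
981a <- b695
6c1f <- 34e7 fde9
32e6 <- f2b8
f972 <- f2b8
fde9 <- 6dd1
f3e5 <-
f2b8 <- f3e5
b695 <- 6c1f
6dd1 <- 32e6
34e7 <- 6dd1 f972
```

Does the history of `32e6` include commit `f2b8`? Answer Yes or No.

Ancestors of 32e6 (commits reachable by following parents): {32e6, f2b8, f3e5}.
f2b8 is in that set, so it is an ancestor of 32e6.

Yes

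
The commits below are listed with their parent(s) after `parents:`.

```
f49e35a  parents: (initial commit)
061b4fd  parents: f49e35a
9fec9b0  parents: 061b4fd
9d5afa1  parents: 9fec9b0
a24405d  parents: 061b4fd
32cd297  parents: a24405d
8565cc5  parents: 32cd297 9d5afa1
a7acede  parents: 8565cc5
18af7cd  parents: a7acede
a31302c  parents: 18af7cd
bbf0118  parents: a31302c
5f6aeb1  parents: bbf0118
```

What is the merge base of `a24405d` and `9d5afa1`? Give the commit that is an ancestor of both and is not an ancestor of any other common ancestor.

061b4fd

Ancestors of a24405d: {061b4fd, a24405d, f49e35a}.
Ancestors of 9d5afa1: {061b4fd, 9d5afa1, 9fec9b0, f49e35a}.
Common ancestors: {061b4fd, f49e35a}.
Among these, 061b4fd is not an ancestor of any other common ancestor — it is the merge base.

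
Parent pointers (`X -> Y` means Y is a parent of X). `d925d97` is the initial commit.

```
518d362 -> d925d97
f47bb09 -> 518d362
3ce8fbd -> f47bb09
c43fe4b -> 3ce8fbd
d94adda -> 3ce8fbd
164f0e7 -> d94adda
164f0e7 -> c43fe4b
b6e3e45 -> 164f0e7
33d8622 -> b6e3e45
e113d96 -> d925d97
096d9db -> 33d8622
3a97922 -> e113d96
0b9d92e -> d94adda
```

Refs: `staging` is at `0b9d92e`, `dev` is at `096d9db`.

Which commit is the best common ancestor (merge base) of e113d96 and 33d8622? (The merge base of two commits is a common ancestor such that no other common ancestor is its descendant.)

d925d97

Ancestors of e113d96: {d925d97, e113d96}.
Ancestors of 33d8622: {164f0e7, 33d8622, 3ce8fbd, 518d362, b6e3e45, c43fe4b, d925d97, d94adda, f47bb09}.
Common ancestors: {d925d97}.
The only common ancestor is d925d97, so it is the merge base.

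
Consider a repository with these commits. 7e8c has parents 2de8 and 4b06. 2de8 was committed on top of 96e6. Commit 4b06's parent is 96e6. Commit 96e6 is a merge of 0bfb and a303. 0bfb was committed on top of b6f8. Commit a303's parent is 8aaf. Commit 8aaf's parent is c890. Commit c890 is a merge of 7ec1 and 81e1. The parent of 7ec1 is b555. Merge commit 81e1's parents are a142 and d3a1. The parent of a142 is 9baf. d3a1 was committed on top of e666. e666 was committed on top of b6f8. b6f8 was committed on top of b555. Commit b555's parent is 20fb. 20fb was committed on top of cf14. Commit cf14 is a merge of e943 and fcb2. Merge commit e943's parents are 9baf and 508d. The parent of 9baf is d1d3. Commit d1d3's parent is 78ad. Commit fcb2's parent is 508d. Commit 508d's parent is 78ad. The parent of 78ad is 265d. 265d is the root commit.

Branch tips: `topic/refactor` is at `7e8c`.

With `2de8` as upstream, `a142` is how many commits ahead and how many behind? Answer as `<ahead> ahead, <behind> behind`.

Reachable from a142: {265d, 78ad, 9baf, a142, d1d3}.
Reachable from 2de8: {0bfb, 20fb, 265d, 2de8, 508d, 78ad, 7ec1, 81e1, 8aaf, 96e6, 9baf, a142, a303, b555, b6f8, c890, cf14, d1d3, d3a1, e666, e943, fcb2}.
Only in a142's history (ahead): {} — 0.
Only in 2de8's history (behind): {0bfb, 20fb, 2de8, 508d, 7ec1, 81e1, 8aaf, 96e6, a303, b555, b6f8, c890, cf14, d3a1, e666, e943, fcb2} — 17.

0 ahead, 17 behind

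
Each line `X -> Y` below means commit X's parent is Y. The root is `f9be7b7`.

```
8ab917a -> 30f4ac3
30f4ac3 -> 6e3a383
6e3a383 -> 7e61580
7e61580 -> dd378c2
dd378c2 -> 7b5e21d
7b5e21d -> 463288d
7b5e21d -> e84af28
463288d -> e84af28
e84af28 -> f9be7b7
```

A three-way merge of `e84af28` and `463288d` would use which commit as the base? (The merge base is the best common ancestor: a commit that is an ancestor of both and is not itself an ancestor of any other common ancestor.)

Ancestors of e84af28: {e84af28, f9be7b7}.
Ancestors of 463288d: {463288d, e84af28, f9be7b7}.
Common ancestors: {e84af28, f9be7b7}.
Among these, e84af28 is not an ancestor of any other common ancestor — it is the merge base.

e84af28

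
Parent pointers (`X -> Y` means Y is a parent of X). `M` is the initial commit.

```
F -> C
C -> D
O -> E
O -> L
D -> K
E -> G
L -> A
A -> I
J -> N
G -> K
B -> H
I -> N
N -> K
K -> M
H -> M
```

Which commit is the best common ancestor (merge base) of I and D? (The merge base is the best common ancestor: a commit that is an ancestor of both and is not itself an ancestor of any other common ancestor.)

K

Ancestors of I: {I, K, M, N}.
Ancestors of D: {D, K, M}.
Common ancestors: {K, M}.
Among these, K is not an ancestor of any other common ancestor — it is the merge base.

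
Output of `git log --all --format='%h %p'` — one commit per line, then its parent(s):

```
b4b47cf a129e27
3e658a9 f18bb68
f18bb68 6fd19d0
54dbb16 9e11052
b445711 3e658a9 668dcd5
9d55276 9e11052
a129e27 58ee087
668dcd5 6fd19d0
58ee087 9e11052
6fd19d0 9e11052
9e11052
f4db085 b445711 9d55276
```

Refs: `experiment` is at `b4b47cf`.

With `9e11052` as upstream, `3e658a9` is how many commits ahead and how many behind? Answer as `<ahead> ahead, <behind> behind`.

3 ahead, 0 behind

Reachable from 3e658a9: {3e658a9, 6fd19d0, 9e11052, f18bb68}.
Reachable from 9e11052: {9e11052}.
Only in 3e658a9's history (ahead): {3e658a9, 6fd19d0, f18bb68} — 3.
Only in 9e11052's history (behind): {} — 0.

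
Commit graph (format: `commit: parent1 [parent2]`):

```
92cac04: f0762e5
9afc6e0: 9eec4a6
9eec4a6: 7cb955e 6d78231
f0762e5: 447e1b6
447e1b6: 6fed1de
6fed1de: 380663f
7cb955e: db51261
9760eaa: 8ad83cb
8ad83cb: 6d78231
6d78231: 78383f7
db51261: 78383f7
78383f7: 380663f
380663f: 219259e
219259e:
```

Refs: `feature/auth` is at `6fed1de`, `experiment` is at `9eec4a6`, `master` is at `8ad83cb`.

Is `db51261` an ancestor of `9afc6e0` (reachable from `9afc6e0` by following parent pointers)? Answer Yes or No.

Yes

Ancestors of 9afc6e0 (commits reachable by following parents): {219259e, 380663f, 6d78231, 78383f7, 7cb955e, 9afc6e0, 9eec4a6, db51261}.
db51261 is in that set, so it is an ancestor of 9afc6e0.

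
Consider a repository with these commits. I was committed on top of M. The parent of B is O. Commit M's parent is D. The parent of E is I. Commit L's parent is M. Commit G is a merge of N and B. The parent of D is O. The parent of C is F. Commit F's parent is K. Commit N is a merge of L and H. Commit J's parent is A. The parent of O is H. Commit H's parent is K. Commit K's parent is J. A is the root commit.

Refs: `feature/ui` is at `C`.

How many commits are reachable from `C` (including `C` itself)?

5

Walking parent pointers from C: reachable set = {A, C, F, J, K}.
That is 5 commits.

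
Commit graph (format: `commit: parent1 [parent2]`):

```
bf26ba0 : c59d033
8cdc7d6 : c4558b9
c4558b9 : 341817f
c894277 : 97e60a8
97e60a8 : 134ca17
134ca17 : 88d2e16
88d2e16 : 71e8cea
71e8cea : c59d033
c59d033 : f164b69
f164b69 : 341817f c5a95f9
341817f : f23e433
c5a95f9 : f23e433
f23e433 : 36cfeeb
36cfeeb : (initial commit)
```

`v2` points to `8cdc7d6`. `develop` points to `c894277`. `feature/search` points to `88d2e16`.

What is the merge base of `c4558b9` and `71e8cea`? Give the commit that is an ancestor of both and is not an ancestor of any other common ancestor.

341817f

Ancestors of c4558b9: {341817f, 36cfeeb, c4558b9, f23e433}.
Ancestors of 71e8cea: {341817f, 36cfeeb, 71e8cea, c59d033, c5a95f9, f164b69, f23e433}.
Common ancestors: {341817f, 36cfeeb, f23e433}.
Among these, 341817f is not an ancestor of any other common ancestor — it is the merge base.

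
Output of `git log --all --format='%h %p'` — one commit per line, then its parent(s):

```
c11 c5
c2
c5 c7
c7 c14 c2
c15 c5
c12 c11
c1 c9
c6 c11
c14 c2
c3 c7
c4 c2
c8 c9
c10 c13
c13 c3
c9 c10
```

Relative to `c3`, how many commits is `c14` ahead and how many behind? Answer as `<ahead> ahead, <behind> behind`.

Reachable from c14: {c14, c2}.
Reachable from c3: {c14, c2, c3, c7}.
Only in c14's history (ahead): {} — 0.
Only in c3's history (behind): {c3, c7} — 2.

0 ahead, 2 behind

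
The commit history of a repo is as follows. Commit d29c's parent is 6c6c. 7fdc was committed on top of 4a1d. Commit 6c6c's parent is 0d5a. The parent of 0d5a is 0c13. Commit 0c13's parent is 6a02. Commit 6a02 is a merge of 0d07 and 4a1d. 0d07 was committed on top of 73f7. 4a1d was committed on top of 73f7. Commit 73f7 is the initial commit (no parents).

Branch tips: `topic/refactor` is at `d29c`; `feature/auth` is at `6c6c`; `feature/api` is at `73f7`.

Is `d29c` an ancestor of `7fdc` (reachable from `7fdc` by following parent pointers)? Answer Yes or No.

No

Ancestors of 7fdc: {4a1d, 73f7, 7fdc}.
d29c is not in that set, so it is not an ancestor of 7fdc.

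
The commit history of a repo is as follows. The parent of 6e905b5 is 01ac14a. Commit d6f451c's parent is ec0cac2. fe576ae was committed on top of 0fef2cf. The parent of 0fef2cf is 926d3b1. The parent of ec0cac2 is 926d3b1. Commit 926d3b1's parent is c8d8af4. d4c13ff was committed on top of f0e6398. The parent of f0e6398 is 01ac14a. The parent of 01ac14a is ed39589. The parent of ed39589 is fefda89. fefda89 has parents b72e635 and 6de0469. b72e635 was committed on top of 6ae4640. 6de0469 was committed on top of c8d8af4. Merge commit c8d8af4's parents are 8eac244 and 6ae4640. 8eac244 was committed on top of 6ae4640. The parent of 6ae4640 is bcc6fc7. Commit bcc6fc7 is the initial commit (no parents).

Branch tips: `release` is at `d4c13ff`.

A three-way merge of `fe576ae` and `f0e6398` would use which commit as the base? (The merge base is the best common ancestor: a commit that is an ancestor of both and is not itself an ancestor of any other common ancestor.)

Ancestors of fe576ae: {0fef2cf, 6ae4640, 8eac244, 926d3b1, bcc6fc7, c8d8af4, fe576ae}.
Ancestors of f0e6398: {01ac14a, 6ae4640, 6de0469, 8eac244, b72e635, bcc6fc7, c8d8af4, ed39589, f0e6398, fefda89}.
Common ancestors: {6ae4640, 8eac244, bcc6fc7, c8d8af4}.
Among these, c8d8af4 is not an ancestor of any other common ancestor — it is the merge base.

c8d8af4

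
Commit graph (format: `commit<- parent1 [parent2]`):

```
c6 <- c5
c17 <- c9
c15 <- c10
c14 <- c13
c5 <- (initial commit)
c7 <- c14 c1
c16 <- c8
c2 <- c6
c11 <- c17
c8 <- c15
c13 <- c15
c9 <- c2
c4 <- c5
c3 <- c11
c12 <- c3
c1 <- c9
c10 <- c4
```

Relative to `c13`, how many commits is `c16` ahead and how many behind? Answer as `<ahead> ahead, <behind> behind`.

2 ahead, 1 behind

Reachable from c16: {c10, c15, c16, c4, c5, c8}.
Reachable from c13: {c10, c13, c15, c4, c5}.
Only in c16's history (ahead): {c16, c8} — 2.
Only in c13's history (behind): {c13} — 1.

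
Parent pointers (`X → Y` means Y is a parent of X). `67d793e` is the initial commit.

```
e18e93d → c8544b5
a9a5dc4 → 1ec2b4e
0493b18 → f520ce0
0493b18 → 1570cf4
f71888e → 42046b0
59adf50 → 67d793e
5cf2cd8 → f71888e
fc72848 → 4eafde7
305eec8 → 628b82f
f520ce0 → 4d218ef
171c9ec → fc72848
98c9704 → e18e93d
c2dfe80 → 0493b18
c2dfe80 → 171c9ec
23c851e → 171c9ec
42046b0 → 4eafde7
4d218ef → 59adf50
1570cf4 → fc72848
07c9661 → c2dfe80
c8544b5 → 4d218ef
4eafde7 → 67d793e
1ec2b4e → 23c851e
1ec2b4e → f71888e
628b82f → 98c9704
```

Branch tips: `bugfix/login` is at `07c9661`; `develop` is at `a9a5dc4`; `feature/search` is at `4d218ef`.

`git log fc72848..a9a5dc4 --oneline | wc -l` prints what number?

6

Reachable from a9a5dc4: {171c9ec, 1ec2b4e, 23c851e, 42046b0, 4eafde7, 67d793e, a9a5dc4, f71888e, fc72848}.
Reachable from fc72848: {4eafde7, 67d793e, fc72848}.
In a9a5dc4's history but not fc72848's: {171c9ec, 1ec2b4e, 23c851e, 42046b0, a9a5dc4, f71888e} — 6 commits.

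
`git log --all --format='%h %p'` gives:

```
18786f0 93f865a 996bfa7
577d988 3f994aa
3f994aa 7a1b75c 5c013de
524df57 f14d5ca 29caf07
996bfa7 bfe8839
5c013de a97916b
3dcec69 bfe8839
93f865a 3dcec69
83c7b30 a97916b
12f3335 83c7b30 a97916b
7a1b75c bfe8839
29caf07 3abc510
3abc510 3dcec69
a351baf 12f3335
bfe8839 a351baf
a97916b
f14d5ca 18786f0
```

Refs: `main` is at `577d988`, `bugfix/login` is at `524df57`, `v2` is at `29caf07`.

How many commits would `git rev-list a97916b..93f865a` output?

Reachable from 93f865a: {12f3335, 3dcec69, 83c7b30, 93f865a, a351baf, a97916b, bfe8839}.
Reachable from a97916b: {a97916b}.
In 93f865a's history but not a97916b's: {12f3335, 3dcec69, 83c7b30, 93f865a, a351baf, bfe8839} — 6 commits.

6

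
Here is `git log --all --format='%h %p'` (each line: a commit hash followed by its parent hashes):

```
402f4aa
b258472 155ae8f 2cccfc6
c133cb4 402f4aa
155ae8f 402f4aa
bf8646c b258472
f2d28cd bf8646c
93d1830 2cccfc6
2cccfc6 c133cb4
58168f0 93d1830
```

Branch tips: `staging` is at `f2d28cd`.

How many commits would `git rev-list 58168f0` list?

Walking parent pointers from 58168f0: reachable set = {2cccfc6, 402f4aa, 58168f0, 93d1830, c133cb4}.
That is 5 commits.

5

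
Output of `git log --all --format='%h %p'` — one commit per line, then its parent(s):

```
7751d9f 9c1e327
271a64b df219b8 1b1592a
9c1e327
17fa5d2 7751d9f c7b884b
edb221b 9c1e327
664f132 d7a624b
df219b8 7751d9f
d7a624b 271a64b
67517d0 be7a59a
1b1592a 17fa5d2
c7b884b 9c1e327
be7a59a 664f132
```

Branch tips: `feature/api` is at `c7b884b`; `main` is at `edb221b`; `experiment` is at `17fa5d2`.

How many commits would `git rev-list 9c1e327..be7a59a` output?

9

Reachable from be7a59a: {17fa5d2, 1b1592a, 271a64b, 664f132, 7751d9f, 9c1e327, be7a59a, c7b884b, d7a624b, df219b8}.
Reachable from 9c1e327: {9c1e327}.
In be7a59a's history but not 9c1e327's: {17fa5d2, 1b1592a, 271a64b, 664f132, 7751d9f, be7a59a, c7b884b, d7a624b, df219b8} — 9 commits.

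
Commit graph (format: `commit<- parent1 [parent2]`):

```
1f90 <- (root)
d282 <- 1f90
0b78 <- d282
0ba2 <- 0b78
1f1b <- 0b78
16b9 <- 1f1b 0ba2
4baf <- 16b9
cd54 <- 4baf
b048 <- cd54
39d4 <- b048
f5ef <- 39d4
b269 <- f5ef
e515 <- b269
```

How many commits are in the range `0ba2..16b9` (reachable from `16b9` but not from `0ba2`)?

Reachable from 16b9: {0b78, 0ba2, 16b9, 1f1b, 1f90, d282}.
Reachable from 0ba2: {0b78, 0ba2, 1f90, d282}.
In 16b9's history but not 0ba2's: {16b9, 1f1b} — 2 commits.

2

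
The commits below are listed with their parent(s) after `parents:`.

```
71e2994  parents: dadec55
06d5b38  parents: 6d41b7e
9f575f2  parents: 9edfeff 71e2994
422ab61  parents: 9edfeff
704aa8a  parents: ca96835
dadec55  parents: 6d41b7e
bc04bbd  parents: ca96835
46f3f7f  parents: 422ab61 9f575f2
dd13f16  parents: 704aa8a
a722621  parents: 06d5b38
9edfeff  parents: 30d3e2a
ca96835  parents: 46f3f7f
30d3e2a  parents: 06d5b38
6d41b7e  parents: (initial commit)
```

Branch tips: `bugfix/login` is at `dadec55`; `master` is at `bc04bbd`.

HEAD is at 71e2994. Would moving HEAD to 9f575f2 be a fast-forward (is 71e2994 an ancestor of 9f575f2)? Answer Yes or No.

A fast-forward from 71e2994 to 9f575f2 is possible iff 71e2994 is an ancestor of 9f575f2.
Ancestors of 9f575f2: {06d5b38, 30d3e2a, 6d41b7e, 71e2994, 9edfeff, 9f575f2, dadec55}.
71e2994 is among them, so fast-forward is possible.

Yes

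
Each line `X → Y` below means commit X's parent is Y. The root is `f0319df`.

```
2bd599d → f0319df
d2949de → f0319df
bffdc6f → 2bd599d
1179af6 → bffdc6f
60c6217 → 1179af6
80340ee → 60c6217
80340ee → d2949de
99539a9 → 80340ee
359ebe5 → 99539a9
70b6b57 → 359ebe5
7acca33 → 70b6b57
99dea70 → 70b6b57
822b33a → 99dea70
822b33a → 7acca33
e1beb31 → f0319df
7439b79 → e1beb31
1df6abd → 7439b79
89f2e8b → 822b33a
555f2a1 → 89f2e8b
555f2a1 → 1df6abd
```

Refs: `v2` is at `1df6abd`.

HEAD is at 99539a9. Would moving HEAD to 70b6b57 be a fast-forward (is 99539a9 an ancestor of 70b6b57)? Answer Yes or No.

A fast-forward from 99539a9 to 70b6b57 is possible iff 99539a9 is an ancestor of 70b6b57.
Ancestors of 70b6b57: {1179af6, 2bd599d, 359ebe5, 60c6217, 70b6b57, 80340ee, 99539a9, bffdc6f, d2949de, f0319df}.
99539a9 is among them, so fast-forward is possible.

Yes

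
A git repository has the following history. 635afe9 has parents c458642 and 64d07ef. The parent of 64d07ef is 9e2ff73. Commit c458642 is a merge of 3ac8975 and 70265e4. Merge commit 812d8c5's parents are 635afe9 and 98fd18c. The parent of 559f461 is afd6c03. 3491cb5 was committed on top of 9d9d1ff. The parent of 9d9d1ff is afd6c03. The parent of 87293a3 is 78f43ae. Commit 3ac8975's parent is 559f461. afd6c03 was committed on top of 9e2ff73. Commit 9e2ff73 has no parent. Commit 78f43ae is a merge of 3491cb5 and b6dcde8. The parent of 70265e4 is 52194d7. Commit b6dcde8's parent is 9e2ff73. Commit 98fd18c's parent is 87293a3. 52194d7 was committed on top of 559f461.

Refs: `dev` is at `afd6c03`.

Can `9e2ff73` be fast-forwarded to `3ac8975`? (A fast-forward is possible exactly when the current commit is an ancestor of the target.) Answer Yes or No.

A fast-forward from 9e2ff73 to 3ac8975 is possible iff 9e2ff73 is an ancestor of 3ac8975.
Ancestors of 3ac8975: {3ac8975, 559f461, 9e2ff73, afd6c03}.
9e2ff73 is among them, so fast-forward is possible.

Yes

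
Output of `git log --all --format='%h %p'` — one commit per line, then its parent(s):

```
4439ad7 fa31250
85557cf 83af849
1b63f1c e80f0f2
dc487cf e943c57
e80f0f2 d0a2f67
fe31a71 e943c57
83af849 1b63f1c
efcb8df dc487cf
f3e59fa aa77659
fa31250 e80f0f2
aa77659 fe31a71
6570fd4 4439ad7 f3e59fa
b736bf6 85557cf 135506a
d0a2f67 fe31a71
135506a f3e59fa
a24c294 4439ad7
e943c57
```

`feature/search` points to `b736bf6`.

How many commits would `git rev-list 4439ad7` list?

6

Walking parent pointers from 4439ad7: reachable set = {4439ad7, d0a2f67, e80f0f2, e943c57, fa31250, fe31a71}.
That is 6 commits.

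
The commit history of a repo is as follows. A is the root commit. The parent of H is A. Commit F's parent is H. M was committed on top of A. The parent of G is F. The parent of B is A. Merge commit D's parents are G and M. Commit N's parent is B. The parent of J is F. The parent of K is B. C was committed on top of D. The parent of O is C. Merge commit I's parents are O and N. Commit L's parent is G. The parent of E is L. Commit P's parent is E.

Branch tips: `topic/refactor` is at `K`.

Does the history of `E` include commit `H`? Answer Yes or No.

Ancestors of E (commits reachable by following parents): {A, E, F, G, H, L}.
H is in that set, so it is an ancestor of E.

Yes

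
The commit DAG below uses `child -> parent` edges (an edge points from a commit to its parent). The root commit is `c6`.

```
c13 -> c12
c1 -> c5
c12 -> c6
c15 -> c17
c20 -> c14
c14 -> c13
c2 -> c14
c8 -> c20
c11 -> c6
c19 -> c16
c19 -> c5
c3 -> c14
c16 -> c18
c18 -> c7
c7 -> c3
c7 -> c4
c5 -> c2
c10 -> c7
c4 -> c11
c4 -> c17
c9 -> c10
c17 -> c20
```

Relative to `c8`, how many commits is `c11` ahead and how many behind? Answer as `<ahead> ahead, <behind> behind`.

1 ahead, 5 behind

Reachable from c11: {c11, c6}.
Reachable from c8: {c12, c13, c14, c20, c6, c8}.
Only in c11's history (ahead): {c11} — 1.
Only in c8's history (behind): {c12, c13, c14, c20, c8} — 5.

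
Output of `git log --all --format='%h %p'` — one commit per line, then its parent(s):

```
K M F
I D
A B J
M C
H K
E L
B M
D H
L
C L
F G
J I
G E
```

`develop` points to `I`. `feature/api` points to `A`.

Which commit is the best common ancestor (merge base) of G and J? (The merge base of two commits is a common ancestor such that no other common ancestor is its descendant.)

G

Ancestors of G: {E, G, L}.
Ancestors of J: {C, D, E, F, G, H, I, J, K, L, M}.
Common ancestors: {E, G, L}.
Among these, G is not an ancestor of any other common ancestor — it is the merge base.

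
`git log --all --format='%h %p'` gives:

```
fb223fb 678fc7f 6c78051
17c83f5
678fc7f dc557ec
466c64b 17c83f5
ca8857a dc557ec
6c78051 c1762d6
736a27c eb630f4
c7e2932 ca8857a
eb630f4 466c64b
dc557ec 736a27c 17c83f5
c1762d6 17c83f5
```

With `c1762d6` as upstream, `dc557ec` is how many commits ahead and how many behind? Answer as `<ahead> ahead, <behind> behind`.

Reachable from dc557ec: {17c83f5, 466c64b, 736a27c, dc557ec, eb630f4}.
Reachable from c1762d6: {17c83f5, c1762d6}.
Only in dc557ec's history (ahead): {466c64b, 736a27c, dc557ec, eb630f4} — 4.
Only in c1762d6's history (behind): {c1762d6} — 1.

4 ahead, 1 behind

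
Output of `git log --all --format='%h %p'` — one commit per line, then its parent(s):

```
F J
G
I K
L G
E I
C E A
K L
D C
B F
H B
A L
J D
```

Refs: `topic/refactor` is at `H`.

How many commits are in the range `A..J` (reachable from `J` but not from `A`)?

Reachable from J: {A, C, D, E, G, I, J, K, L}.
Reachable from A: {A, G, L}.
In J's history but not A's: {C, D, E, I, J, K} — 6 commits.

6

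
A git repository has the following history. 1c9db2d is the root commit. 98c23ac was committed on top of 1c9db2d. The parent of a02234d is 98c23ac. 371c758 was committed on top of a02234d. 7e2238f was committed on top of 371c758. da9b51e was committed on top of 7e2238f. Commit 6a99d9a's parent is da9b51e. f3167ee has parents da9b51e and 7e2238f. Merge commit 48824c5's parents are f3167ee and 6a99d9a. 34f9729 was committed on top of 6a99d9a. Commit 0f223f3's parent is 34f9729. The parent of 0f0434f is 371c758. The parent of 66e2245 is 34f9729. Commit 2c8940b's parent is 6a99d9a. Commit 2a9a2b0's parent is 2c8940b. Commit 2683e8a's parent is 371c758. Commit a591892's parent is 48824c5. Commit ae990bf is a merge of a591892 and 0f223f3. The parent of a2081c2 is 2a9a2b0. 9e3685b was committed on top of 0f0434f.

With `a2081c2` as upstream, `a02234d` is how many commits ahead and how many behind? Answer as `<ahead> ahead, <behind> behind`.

Reachable from a02234d: {1c9db2d, 98c23ac, a02234d}.
Reachable from a2081c2: {1c9db2d, 2a9a2b0, 2c8940b, 371c758, 6a99d9a, 7e2238f, 98c23ac, a02234d, a2081c2, da9b51e}.
Only in a02234d's history (ahead): {} — 0.
Only in a2081c2's history (behind): {2a9a2b0, 2c8940b, 371c758, 6a99d9a, 7e2238f, a2081c2, da9b51e} — 7.

0 ahead, 7 behind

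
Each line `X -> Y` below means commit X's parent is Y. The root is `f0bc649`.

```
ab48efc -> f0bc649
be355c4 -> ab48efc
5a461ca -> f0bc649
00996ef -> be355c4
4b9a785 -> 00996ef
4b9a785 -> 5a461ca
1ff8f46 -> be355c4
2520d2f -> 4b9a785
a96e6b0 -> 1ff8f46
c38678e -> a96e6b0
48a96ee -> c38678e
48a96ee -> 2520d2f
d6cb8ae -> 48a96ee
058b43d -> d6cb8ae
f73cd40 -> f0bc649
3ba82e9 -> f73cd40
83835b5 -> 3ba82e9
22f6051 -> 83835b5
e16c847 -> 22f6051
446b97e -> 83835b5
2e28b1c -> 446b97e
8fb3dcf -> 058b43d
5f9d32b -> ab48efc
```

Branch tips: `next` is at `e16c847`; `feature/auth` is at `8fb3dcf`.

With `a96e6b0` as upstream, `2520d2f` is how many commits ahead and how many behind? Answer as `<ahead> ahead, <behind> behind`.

Reachable from 2520d2f: {00996ef, 2520d2f, 4b9a785, 5a461ca, ab48efc, be355c4, f0bc649}.
Reachable from a96e6b0: {1ff8f46, a96e6b0, ab48efc, be355c4, f0bc649}.
Only in 2520d2f's history (ahead): {00996ef, 2520d2f, 4b9a785, 5a461ca} — 4.
Only in a96e6b0's history (behind): {1ff8f46, a96e6b0} — 2.

4 ahead, 2 behind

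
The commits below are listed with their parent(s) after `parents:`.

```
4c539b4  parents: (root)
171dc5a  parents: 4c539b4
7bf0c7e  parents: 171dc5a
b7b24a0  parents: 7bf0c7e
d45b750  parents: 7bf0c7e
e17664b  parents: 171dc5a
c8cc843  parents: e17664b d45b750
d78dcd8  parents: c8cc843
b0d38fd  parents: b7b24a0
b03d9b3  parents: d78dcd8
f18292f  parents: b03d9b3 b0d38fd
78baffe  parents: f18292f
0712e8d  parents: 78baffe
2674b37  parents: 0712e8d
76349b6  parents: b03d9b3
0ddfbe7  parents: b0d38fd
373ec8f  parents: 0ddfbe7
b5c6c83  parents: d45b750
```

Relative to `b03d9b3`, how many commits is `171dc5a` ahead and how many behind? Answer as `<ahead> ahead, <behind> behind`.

Reachable from 171dc5a: {171dc5a, 4c539b4}.
Reachable from b03d9b3: {171dc5a, 4c539b4, 7bf0c7e, b03d9b3, c8cc843, d45b750, d78dcd8, e17664b}.
Only in 171dc5a's history (ahead): {} — 0.
Only in b03d9b3's history (behind): {7bf0c7e, b03d9b3, c8cc843, d45b750, d78dcd8, e17664b} — 6.

0 ahead, 6 behind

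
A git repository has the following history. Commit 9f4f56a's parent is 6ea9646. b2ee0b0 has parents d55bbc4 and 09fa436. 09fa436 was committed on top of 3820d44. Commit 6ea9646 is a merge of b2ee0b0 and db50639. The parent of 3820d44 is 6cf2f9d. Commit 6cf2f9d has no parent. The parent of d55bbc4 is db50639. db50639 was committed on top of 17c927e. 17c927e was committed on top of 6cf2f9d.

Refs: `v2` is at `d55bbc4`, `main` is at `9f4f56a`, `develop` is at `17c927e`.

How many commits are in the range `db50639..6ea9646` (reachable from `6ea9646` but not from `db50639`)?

Reachable from 6ea9646: {09fa436, 17c927e, 3820d44, 6cf2f9d, 6ea9646, b2ee0b0, d55bbc4, db50639}.
Reachable from db50639: {17c927e, 6cf2f9d, db50639}.
In 6ea9646's history but not db50639's: {09fa436, 3820d44, 6ea9646, b2ee0b0, d55bbc4} — 5 commits.

5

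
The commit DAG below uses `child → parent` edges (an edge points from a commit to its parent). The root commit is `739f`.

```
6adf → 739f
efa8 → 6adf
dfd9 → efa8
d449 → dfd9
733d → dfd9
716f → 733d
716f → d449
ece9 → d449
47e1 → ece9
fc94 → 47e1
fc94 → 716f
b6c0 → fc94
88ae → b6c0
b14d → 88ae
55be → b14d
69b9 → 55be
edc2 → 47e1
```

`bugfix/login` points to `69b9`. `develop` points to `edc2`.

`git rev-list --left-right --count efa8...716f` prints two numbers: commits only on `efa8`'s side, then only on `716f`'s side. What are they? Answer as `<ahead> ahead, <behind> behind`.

Reachable from efa8: {6adf, 739f, efa8}.
Reachable from 716f: {6adf, 716f, 733d, 739f, d449, dfd9, efa8}.
Only in efa8's history (ahead): {} — 0.
Only in 716f's history (behind): {716f, 733d, d449, dfd9} — 4.

0 ahead, 4 behind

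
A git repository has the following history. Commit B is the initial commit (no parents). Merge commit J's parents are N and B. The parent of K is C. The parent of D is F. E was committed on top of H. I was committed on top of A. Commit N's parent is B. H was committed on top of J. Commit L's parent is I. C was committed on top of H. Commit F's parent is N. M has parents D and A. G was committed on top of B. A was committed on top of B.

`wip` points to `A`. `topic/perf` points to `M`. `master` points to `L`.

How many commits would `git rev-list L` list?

4

Walking parent pointers from L: reachable set = {A, B, I, L}.
That is 4 commits.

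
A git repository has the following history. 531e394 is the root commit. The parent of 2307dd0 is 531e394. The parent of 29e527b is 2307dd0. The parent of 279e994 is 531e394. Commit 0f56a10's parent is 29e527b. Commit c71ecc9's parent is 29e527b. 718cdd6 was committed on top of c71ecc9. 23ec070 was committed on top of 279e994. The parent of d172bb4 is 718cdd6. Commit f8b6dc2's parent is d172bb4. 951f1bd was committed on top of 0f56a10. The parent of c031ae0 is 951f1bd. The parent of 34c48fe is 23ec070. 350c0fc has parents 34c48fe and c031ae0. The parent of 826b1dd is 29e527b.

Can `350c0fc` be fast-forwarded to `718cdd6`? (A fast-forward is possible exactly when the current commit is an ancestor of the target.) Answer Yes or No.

No

A fast-forward from 350c0fc to 718cdd6 is possible iff 350c0fc is an ancestor of 718cdd6.
Ancestors of 718cdd6: {2307dd0, 29e527b, 531e394, 718cdd6, c71ecc9}.
350c0fc is not among them, so fast-forward is not possible.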